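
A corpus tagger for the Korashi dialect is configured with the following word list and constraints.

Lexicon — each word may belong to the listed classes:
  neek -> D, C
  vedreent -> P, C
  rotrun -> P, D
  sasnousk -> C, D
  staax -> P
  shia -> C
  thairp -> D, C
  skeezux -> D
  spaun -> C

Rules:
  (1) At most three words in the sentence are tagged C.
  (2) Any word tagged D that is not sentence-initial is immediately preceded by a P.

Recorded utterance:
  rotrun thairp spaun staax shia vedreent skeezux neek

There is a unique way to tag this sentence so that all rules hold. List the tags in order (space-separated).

P D C P C P D C

Candidates per position — 1:rotrun {P,D}; 2:thairp {D,C}; 3:spaun {C}; 4:staax {P}; 5:shia {C}; 6:vedreent {P,C}; 7:skeezux {D}; 8:neek {D,C}.
Word 6 cannot be C — rule 2 would then fail for every completion. It is P.
Word 8 cannot be D — rule 2 would then fail for every completion. It is C.
Word 2 cannot be C — rule 1 would then fail for every completion. It is D.
Word 1 cannot be D — rule 2 would then fail for every completion. It is P.
The only consistent sequence is: P D C P C P D C.
Rule-by-rule: rule 1 ✓; rule 2 ✓.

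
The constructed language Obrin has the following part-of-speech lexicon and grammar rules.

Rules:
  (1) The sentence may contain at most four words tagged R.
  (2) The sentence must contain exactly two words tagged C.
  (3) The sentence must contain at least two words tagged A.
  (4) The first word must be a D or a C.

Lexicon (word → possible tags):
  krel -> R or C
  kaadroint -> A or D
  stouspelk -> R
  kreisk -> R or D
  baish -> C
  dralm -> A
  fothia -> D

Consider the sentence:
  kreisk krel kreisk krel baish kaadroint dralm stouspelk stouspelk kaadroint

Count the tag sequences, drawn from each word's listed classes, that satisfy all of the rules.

12

Candidates per position — 1:kreisk {R,D}; 2:krel {R,C}; 3:kreisk {R,D}; 4:krel {R,C}; 5:baish {C}; 6:kaadroint {A,D}; 7:dralm {A}; 8:stouspelk {R}; 9:stouspelk {R}; 10:kaadroint {A,D}.
There are 64 candidate sequences in total.
Checking each against the rules leaves 12 sequences.
Count = 12.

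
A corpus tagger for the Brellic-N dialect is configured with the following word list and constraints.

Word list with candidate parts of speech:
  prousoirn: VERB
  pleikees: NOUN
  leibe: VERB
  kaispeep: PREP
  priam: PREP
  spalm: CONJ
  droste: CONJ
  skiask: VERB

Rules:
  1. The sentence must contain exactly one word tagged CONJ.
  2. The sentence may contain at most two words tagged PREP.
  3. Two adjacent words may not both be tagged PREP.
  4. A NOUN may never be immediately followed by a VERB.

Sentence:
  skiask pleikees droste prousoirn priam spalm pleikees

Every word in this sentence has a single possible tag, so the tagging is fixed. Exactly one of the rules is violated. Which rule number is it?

Fixed tagging: VERB NOUN CONJ VERB PREP CONJ NOUN.
Checking each rule: R1 fail, R2 pass, R3 pass, R4 pass.
Only rule 1 fails.

1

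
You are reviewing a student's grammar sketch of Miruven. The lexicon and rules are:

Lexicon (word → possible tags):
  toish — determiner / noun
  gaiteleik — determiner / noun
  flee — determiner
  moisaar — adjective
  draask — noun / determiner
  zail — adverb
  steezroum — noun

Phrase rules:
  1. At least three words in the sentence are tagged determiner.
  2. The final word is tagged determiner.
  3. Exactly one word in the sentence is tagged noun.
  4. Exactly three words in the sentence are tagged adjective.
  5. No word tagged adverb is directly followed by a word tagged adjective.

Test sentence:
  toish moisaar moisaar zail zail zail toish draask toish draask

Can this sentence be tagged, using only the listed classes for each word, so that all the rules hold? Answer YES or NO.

NO

Candidates per position — 1:toish {determiner,noun}; 2:moisaar {adjective}; 3:moisaar {adjective}; 4:zail {adverb}; 5:zail {adverb}; 6:zail {adverb}; 7:toish {determiner,noun}; 8:draask {noun,determiner}; 9:toish {determiner,noun}; 10:draask {noun,determiner}.
Rule 4 cannot be satisfied by any choice of tags from the lexicon.
So there is no consistent tagging.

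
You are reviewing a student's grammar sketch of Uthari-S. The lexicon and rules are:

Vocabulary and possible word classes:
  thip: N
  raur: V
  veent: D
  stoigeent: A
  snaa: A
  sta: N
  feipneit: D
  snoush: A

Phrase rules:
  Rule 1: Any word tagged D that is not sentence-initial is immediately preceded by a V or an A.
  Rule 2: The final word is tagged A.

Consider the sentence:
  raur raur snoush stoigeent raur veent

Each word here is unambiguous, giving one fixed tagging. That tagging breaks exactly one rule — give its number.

Fixed tagging: V V A A V D.
Applying the rules: R1 ok, R2 fails.
Only rule 2 fails.

2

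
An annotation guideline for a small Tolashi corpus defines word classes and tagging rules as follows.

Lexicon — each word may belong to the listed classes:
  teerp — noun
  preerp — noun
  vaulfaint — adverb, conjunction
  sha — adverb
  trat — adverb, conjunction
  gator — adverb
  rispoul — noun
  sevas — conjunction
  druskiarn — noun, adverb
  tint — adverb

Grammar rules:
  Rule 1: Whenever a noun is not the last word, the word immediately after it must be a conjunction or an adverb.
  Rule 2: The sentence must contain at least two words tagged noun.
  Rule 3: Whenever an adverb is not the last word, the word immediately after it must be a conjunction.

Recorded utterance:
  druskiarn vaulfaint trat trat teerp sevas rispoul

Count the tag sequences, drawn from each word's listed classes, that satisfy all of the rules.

5

Candidates per position — 1:druskiarn {noun,adverb}; 2:vaulfaint {adverb,conjunction}; 3:trat {adverb,conjunction}; 4:trat {adverb,conjunction}; 5:teerp {noun}; 6:sevas {conjunction}; 7:rispoul {noun}.
There are 16 candidate sequences in total.
The sequences that satisfy every rule: noun adverb conjunction conjunction noun conjunction noun; noun conjunction adverb conjunction noun conjunction noun; noun conjunction conjunction conjunction noun conjunction noun; adverb conjunction adverb conjunction noun conjunction noun; adverb conjunction conjunction conjunction noun conjunction noun.
Count = 5.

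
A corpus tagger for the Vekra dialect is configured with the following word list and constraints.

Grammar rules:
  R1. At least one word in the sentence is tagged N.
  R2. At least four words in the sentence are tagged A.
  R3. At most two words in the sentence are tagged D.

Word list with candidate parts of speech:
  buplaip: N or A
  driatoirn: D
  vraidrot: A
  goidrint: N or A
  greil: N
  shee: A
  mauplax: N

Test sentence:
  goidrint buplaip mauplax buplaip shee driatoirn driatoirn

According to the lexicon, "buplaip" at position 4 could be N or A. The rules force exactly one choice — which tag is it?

Candidates per position — 1:goidrint {N,A}; 2:buplaip {N,A}; 3:mauplax {N}; 4:buplaip {N,A}; 5:shee {A}; 6:driatoirn {D}; 7:driatoirn {D}.
Position 1: tagging it N would leave rule 2 unsatisfiable, so it must be A.
Position 2: tagging it N would leave rule 2 unsatisfiable, so it must be A.
Position 4: tagging it N would leave rule 2 unsatisfiable, so it must be A.
The only consistent sequence is: A A N A A D D.
Verifying each rule — rule 1 satisfied; rule 2 satisfied; rule 3 satisfied.

A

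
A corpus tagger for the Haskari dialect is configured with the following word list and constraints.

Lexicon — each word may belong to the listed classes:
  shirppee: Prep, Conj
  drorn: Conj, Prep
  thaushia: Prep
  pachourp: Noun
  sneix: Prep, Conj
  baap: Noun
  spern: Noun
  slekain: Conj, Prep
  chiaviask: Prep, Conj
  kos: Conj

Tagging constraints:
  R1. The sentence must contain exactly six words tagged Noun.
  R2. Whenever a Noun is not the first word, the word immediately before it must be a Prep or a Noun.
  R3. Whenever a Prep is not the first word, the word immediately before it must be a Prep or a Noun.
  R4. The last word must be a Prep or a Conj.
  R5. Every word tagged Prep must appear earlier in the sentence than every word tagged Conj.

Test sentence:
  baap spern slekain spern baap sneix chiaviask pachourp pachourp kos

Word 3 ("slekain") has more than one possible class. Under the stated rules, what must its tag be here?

Prep

Candidates per position — 1:baap {Noun}; 2:spern {Noun}; 3:slekain {Conj,Prep}; 4:spern {Noun}; 5:baap {Noun}; 6:sneix {Prep,Conj}; 7:chiaviask {Prep,Conj}; 8:pachourp {Noun}; 9:pachourp {Noun}; 10:kos {Conj}.
Position 3: tagging it Conj would leave rule 2 unsatisfiable, so it must be Prep.
Position 7: tagging it Conj would leave rule 2 unsatisfiable, so it must be Prep.
Position 6: tagging it Conj would leave rule 3 unsatisfiable, so it must be Prep.
So the tagging must be: Noun Noun Prep Noun Noun Prep Prep Noun Noun Conj.
Checking: rule 1 ok; rule 2 ok; rule 3 ok; rule 4 ok; rule 5 ok.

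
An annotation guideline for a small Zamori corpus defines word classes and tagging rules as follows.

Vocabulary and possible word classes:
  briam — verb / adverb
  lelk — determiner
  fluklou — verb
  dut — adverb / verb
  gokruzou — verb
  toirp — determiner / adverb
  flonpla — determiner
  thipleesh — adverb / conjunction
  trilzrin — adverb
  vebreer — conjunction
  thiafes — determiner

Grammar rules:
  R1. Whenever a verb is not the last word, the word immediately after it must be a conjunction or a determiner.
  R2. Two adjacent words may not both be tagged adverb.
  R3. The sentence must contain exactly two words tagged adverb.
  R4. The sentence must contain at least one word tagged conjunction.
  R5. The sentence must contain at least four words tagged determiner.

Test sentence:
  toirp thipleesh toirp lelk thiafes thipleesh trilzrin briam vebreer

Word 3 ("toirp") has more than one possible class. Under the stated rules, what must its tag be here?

Candidates per position — 1:toirp {determiner,adverb}; 2:thipleesh {adverb,conjunction}; 3:toirp {determiner,adverb}; 4:lelk {determiner}; 5:thiafes {determiner}; 6:thipleesh {adverb,conjunction}; 7:trilzrin {adverb}; 8:briam {verb,adverb}; 9:vebreer {conjunction}.
At position 1, choosing adverb makes rule 5 impossible to satisfy; hence determiner.
At position 3, choosing adverb makes rule 5 impossible to satisfy; hence determiner.
At position 6, choosing adverb makes rule 2 impossible to satisfy; hence conjunction.
At position 8, choosing adverb makes rule 2 impossible to satisfy; hence verb.
At position 2, choosing conjunction makes rule 3 impossible to satisfy; hence adverb.
The unique satisfying tagging is: determiner adverb determiner determiner determiner conjunction adverb verb conjunction.
Check: rule 1 ✓; rule 2 ✓; rule 3 ✓; rule 4 ✓; rule 5 ✓.

determiner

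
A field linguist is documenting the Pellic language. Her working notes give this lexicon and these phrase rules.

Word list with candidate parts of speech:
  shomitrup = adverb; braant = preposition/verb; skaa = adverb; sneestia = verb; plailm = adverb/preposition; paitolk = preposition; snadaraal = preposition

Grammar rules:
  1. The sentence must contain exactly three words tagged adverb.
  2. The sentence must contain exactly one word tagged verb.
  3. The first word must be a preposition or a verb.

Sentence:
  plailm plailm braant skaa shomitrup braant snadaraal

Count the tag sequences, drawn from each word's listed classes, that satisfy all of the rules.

2

Candidates per position — 1:plailm {adverb,preposition}; 2:plailm {adverb,preposition}; 3:braant {preposition,verb}; 4:skaa {adverb}; 5:shomitrup {adverb}; 6:braant {preposition,verb}; 7:snadaraal {preposition}.
There are 16 candidate sequences in total.
The sequences that satisfy every rule: preposition adverb preposition adverb adverb verb preposition; preposition adverb verb adverb adverb preposition preposition.
Count = 2.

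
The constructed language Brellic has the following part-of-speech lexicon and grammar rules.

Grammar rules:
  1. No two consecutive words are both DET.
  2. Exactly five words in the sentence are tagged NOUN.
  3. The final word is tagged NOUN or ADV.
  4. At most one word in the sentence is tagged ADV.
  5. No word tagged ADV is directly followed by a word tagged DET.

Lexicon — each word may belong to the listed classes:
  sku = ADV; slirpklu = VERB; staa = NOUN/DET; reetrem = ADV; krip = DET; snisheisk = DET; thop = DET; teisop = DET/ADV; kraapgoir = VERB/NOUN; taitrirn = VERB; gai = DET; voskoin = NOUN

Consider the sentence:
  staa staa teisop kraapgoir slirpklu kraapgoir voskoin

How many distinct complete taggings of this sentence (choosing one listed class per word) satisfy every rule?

2

Candidates per position — 1:staa {NOUN,DET}; 2:staa {NOUN,DET}; 3:teisop {DET,ADV}; 4:kraapgoir {VERB,NOUN}; 5:slirpklu {VERB}; 6:kraapgoir {VERB,NOUN}; 7:voskoin {NOUN}.
There are 32 candidate sequences in total.
The sequences that satisfy every rule: NOUN NOUN DET NOUN VERB NOUN NOUN; NOUN NOUN ADV NOUN VERB NOUN NOUN.
Count = 2.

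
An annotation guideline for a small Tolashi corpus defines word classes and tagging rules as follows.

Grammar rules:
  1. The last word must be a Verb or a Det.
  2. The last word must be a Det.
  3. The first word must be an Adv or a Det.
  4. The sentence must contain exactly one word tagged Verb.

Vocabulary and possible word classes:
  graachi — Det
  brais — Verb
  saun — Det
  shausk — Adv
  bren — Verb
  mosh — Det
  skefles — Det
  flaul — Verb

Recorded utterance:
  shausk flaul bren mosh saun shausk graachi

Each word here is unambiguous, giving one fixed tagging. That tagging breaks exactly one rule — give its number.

Fixed tagging: Adv Verb Verb Det Det Adv Det.
Applying the rules: R1 ✓, R2 ✓, R3 ✓, R4 ✗.
Only rule 4 fails.

4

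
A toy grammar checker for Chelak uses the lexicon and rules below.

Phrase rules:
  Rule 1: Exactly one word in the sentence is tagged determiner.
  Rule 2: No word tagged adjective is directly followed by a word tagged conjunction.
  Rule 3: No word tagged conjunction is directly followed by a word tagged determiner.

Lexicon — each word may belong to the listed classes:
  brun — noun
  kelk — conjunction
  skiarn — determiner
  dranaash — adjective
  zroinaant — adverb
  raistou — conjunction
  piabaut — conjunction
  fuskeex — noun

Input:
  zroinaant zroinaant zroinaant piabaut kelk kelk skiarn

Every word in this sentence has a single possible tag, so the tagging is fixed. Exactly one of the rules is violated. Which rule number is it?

3

Fixed tagging: adverb adverb adverb conjunction conjunction conjunction determiner.
Applying the rules: R1 pass, R2 pass, R3 fail.
Only rule 3 fails.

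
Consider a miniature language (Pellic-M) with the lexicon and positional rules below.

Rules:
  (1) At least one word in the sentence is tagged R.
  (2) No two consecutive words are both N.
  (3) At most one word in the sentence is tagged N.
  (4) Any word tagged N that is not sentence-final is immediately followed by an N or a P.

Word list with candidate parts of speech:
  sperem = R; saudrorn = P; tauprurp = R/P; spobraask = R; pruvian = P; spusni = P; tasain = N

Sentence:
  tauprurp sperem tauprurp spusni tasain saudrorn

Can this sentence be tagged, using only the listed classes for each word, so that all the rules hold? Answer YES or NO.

Candidates per position — 1:tauprurp {R,P}; 2:sperem {R}; 3:tauprurp {R,P}; 4:spusni {P}; 5:tasain {N}; 6:saudrorn {P}.
One satisfying assignment: P R P P N P.
Verifying each rule — rule 1 satisfied; rule 2 satisfied; rule 3 satisfied; rule 4 satisfied.

YES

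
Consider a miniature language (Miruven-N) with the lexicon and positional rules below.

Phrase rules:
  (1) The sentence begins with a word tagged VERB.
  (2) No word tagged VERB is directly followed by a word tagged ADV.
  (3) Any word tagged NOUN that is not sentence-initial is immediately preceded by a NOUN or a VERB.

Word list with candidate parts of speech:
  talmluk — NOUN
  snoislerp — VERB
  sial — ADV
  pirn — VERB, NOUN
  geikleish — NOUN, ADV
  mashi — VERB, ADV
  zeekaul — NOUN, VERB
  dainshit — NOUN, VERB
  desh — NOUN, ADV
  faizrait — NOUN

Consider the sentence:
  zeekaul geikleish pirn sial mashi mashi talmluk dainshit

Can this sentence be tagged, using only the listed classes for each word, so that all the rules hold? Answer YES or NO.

YES

Candidates per position — 1:zeekaul {NOUN,VERB}; 2:geikleish {NOUN,ADV}; 3:pirn {VERB,NOUN}; 4:sial {ADV}; 5:mashi {VERB,ADV}; 6:mashi {VERB,ADV}; 7:talmluk {NOUN}; 8:dainshit {NOUN,VERB}.
One satisfying assignment: VERB NOUN NOUN ADV VERB VERB NOUN NOUN.
Checking: rule 1 ok; rule 2 ok; rule 3 ok.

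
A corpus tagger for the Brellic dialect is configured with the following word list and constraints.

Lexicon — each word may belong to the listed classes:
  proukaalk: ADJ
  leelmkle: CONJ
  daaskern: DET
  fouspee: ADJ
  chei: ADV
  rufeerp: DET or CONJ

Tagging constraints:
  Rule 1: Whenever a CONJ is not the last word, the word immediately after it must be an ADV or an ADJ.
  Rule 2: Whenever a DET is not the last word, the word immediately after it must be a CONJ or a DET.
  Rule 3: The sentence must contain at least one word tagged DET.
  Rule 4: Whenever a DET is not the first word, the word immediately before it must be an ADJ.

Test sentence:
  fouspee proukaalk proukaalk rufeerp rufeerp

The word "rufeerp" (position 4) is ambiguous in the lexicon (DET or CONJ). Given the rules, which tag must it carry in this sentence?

Candidates per position — 1:fouspee {ADJ}; 2:proukaalk {ADJ}; 3:proukaalk {ADJ}; 4:rufeerp {DET,CONJ}; 5:rufeerp {DET,CONJ}.
If word 4 were CONJ, no tagging could satisfy rule 1; so word 4 is DET.
If word 5 were DET, no tagging could satisfy rule 4; so word 5 is CONJ.
That leaves exactly one tagging: ADJ ADJ ADJ DET CONJ.
Verifying each rule — rule 1 ok; rule 2 ok; rule 3 ok; rule 4 ok.

DET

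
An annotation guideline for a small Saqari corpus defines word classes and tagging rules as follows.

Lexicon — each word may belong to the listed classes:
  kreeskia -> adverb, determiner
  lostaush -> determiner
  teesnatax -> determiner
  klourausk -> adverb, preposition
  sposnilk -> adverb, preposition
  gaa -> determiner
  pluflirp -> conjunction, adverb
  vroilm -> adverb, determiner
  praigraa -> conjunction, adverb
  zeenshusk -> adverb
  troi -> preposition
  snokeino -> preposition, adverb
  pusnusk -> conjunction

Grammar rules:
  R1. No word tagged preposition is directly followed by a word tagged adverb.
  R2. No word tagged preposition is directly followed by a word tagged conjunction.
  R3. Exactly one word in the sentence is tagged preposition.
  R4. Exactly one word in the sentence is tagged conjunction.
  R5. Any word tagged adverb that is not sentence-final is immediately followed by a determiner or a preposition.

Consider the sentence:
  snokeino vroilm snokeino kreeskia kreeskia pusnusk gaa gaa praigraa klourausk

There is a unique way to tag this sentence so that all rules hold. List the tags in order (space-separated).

Candidates per position — 1:snokeino {preposition,adverb}; 2:vroilm {adverb,determiner}; 3:snokeino {preposition,adverb}; 4:kreeskia {adverb,determiner}; 5:kreeskia {adverb,determiner}; 6:pusnusk {conjunction}; 7:gaa {determiner}; 8:gaa {determiner}; 9:praigraa {conjunction,adverb}; 10:klourausk {adverb,preposition}.
At position 5, choosing adverb makes rule 5 impossible to satisfy; hence determiner.
At position 9, choosing conjunction makes rule 4 impossible to satisfy; hence adverb.
At position 10, choosing adverb makes rule 5 impossible to satisfy; hence preposition.
At position 1, choosing preposition makes rule 3 impossible to satisfy; hence adverb.
At position 2, choosing adverb makes rule 5 impossible to satisfy; hence determiner.
At position 3, choosing preposition makes rule 3 impossible to satisfy; hence adverb.
At position 4, choosing adverb makes rule 5 impossible to satisfy; hence determiner.
That leaves exactly one tagging: adverb determiner adverb determiner determiner conjunction determiner determiner adverb preposition.
Checking: rule 1 ok; rule 2 ok; rule 3 ok; rule 4 ok; rule 5 ok.

adverb determiner adverb determiner determiner conjunction determiner determiner adverb preposition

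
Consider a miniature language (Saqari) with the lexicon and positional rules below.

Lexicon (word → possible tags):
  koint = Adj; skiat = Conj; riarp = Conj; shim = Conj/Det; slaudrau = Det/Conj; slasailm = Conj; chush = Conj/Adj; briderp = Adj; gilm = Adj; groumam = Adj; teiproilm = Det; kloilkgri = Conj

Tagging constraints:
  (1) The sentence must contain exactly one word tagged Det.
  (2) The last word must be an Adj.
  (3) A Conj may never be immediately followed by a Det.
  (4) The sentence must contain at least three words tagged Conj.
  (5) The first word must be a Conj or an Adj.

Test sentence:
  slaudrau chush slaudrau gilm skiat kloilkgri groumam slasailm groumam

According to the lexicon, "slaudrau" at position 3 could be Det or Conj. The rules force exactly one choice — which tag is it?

Candidates per position — 1:slaudrau {Det,Conj}; 2:chush {Conj,Adj}; 3:slaudrau {Det,Conj}; 4:gilm {Adj}; 5:skiat {Conj}; 6:kloilkgri {Conj}; 7:groumam {Adj}; 8:slasailm {Conj}; 9:groumam {Adj}.
If word 1 were Det, no tagging could satisfy rule 5; so word 1 is Conj.
If word 3 were Conj, no tagging could satisfy rule 1; so word 3 is Det.
If word 2 were Conj, no tagging could satisfy rule 3; so word 2 is Adj.
The only consistent sequence is: Conj Adj Det Adj Conj Conj Adj Conj Adj.
Verifying each rule — rule 1 ✓; rule 2 ✓; rule 3 ✓; rule 4 ✓; rule 5 ✓.

Det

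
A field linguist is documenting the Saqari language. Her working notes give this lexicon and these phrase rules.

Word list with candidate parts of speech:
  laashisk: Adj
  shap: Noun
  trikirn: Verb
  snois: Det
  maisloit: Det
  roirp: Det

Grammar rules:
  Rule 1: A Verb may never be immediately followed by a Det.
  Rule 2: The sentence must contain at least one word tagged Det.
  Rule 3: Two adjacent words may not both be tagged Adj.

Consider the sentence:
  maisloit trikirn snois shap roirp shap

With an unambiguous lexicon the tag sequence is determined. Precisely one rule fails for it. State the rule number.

1

Fixed tagging: Det Verb Det Noun Det Noun.
Applying the rules: R1 fail, R2 pass, R3 pass.
Only rule 1 fails.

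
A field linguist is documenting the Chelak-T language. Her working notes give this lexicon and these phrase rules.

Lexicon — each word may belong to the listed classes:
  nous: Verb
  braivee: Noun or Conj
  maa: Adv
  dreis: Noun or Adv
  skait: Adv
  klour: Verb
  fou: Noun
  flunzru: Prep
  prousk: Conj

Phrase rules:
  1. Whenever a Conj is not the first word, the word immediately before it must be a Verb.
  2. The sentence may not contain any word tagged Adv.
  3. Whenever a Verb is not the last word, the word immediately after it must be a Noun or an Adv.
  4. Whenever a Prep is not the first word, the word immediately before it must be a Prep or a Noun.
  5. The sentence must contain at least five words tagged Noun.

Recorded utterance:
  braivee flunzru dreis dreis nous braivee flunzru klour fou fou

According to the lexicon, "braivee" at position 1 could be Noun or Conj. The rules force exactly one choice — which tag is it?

Candidates per position — 1:braivee {Noun,Conj}; 2:flunzru {Prep}; 3:dreis {Noun,Adv}; 4:dreis {Noun,Adv}; 5:nous {Verb}; 6:braivee {Noun,Conj}; 7:flunzru {Prep}; 8:klour {Verb}; 9:fou {Noun}; 10:fou {Noun}.
Word 1 cannot be Conj — rule 4 would then fail for every completion. It is Noun.
Word 3 cannot be Adv — rule 2 would then fail for every completion. It is Noun.
Word 4 cannot be Adv — rule 2 would then fail for every completion. It is Noun.
Word 6 cannot be Conj — rule 3 would then fail for every completion. It is Noun.
That leaves exactly one tagging: Noun Prep Noun Noun Verb Noun Prep Verb Noun Noun.
Verifying each rule — rule 1 ok; rule 2 ok; rule 3 ok; rule 4 ok; rule 5 ok.

Noun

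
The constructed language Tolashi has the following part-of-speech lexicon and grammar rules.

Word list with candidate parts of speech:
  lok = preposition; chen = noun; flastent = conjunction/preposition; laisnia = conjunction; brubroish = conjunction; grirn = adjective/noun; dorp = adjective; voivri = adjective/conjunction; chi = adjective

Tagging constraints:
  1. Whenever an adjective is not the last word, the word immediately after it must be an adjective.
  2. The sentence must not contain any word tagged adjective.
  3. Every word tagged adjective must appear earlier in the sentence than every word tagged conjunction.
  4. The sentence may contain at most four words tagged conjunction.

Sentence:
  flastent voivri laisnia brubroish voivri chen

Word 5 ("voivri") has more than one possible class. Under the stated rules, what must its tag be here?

Candidates per position — 1:flastent {conjunction,preposition}; 2:voivri {adjective,conjunction}; 3:laisnia {conjunction}; 4:brubroish {conjunction}; 5:voivri {adjective,conjunction}; 6:chen {noun}.
At position 2, choosing adjective makes rule 1 impossible to satisfy; hence conjunction.
At position 5, choosing adjective makes rule 1 impossible to satisfy; hence conjunction.
At position 1, choosing conjunction makes rule 4 impossible to satisfy; hence preposition.
The unique satisfying tagging is: preposition conjunction conjunction conjunction conjunction noun.
Rule-by-rule: rule 1 ✓; rule 2 ✓; rule 3 ✓; rule 4 ✓.

conjunction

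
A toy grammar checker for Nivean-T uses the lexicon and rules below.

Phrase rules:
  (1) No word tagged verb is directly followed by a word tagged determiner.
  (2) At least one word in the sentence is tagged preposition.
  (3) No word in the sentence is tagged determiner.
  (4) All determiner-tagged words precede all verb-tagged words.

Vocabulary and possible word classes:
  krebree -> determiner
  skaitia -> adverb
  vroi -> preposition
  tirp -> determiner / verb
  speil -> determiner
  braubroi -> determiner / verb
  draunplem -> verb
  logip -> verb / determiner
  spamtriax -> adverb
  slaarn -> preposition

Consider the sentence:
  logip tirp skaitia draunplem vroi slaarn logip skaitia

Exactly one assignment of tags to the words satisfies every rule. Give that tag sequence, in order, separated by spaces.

Candidates per position — 1:logip {verb,determiner}; 2:tirp {determiner,verb}; 3:skaitia {adverb}; 4:draunplem {verb}; 5:vroi {preposition}; 6:slaarn {preposition}; 7:logip {verb,determiner}; 8:skaitia {adverb}.
If word 1 were determiner, no tagging could satisfy rule 3; so word 1 is verb.
If word 2 were determiner, no tagging could satisfy rule 1; so word 2 is verb.
If word 7 were determiner, no tagging could satisfy rule 3; so word 7 is verb.
The unique satisfying tagging is: verb verb adverb verb preposition preposition verb adverb.
Verifying each rule — rule 1 holds; rule 2 holds; rule 3 holds; rule 4 holds.

verb verb adverb verb preposition preposition verb adverb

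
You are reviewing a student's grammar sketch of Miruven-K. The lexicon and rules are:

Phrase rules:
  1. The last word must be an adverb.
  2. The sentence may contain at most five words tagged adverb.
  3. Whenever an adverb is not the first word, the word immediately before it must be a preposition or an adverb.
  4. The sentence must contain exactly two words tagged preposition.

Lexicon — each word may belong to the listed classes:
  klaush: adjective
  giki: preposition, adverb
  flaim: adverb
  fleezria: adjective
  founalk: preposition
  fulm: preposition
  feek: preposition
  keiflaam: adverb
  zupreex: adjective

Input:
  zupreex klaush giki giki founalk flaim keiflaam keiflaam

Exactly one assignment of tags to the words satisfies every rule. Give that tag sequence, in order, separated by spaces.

adjective adjective preposition adverb preposition adverb adverb adverb

Candidates per position — 1:zupreex {adjective}; 2:klaush {adjective}; 3:giki {preposition,adverb}; 4:giki {preposition,adverb}; 5:founalk {preposition}; 6:flaim {adverb}; 7:keiflaam {adverb}; 8:keiflaam {adverb}.
If word 3 were adverb, no tagging could satisfy rule 3; so word 3 is preposition.
If word 4 were preposition, no tagging could satisfy rule 4; so word 4 is adverb.
The only consistent sequence is: adjective adjective preposition adverb preposition adverb adverb adverb.
Checking: rule 1 holds; rule 2 holds; rule 3 holds; rule 4 holds.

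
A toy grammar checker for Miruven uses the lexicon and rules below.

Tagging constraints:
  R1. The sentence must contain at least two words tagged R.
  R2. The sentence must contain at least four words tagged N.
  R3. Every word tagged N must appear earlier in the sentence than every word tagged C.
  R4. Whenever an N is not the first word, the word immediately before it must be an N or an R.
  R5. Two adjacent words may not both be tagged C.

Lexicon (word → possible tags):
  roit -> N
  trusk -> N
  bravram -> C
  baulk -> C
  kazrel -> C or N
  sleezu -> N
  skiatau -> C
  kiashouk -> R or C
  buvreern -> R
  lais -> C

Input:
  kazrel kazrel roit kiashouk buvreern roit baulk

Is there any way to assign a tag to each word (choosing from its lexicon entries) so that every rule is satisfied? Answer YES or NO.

Candidates per position — 1:kazrel {C,N}; 2:kazrel {C,N}; 3:roit {N}; 4:kiashouk {R,C}; 5:buvreern {R}; 6:roit {N}; 7:baulk {C}.
One satisfying assignment: N N N R R N C.
Checking: rule 1 holds; rule 2 holds; rule 3 holds; rule 4 holds; rule 5 holds.

YES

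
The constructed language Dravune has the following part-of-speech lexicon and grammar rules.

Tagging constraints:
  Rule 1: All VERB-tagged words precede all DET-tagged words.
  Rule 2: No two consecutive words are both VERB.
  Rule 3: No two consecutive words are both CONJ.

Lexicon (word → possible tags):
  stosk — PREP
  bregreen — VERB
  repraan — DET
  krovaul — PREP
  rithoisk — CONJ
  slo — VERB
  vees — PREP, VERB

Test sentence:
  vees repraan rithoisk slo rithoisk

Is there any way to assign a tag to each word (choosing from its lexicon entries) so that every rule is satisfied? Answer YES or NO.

NO

Candidates per position — 1:vees {PREP,VERB}; 2:repraan {DET}; 3:rithoisk {CONJ}; 4:slo {VERB}; 5:rithoisk {CONJ}.
Rule 1 cannot be satisfied by any choice of tags from the lexicon.
So there is no consistent tagging.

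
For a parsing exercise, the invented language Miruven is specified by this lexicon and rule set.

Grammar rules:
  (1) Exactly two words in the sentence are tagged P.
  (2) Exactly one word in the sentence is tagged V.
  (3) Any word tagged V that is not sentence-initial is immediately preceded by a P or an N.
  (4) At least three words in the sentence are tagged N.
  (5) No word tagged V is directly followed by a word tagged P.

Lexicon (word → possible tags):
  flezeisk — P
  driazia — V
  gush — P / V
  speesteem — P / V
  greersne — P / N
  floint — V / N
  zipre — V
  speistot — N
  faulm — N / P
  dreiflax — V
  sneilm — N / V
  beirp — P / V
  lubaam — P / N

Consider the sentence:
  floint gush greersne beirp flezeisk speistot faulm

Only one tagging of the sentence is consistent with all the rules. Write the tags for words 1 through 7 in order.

N V N P P N N

Candidates per position — 1:floint {V,N}; 2:gush {P,V}; 3:greersne {P,N}; 4:beirp {P,V}; 5:flezeisk {P}; 6:speistot {N}; 7:faulm {N,P}.
Position 4: V is ruled out by rule 5; that leaves P.
Position 7: P is ruled out by rule 1; that leaves N.
Position 2: P is ruled out by rule 1; that leaves V.
Position 3: P is ruled out by rule 1; that leaves N.
Position 1: V is ruled out by rule 2; that leaves N.
The unique satisfying tagging is: N V N P P N N.
Checking: rule 1 holds; rule 2 holds; rule 3 holds; rule 4 holds; rule 5 holds.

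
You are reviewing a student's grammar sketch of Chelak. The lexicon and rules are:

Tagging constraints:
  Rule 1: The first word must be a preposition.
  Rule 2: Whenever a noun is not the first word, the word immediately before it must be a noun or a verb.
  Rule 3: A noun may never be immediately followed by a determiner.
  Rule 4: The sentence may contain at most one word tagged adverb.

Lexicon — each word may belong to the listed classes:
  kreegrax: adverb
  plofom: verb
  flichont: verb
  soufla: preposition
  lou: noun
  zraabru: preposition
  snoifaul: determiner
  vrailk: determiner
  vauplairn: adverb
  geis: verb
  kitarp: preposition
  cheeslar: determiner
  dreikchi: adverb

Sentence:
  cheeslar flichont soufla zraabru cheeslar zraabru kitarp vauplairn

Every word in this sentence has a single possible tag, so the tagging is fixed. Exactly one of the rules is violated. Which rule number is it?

1

Fixed tagging: determiner verb preposition preposition determiner preposition preposition adverb.
Checking each rule: R1 ✗, R2 ✓, R3 ✓, R4 ✓.
Only rule 1 fails.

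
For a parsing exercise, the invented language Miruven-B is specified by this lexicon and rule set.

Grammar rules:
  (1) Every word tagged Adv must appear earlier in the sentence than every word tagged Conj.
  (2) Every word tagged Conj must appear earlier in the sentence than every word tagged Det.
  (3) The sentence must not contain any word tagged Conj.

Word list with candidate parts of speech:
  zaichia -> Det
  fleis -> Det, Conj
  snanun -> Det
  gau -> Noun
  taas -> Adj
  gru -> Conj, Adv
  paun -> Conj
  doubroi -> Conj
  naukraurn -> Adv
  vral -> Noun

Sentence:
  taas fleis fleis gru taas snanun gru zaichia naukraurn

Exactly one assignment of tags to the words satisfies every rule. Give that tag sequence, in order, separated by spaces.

Candidates per position — 1:taas {Adj}; 2:fleis {Det,Conj}; 3:fleis {Det,Conj}; 4:gru {Conj,Adv}; 5:taas {Adj}; 6:snanun {Det}; 7:gru {Conj,Adv}; 8:zaichia {Det}; 9:naukraurn {Adv}.
Position 2: Conj is ruled out by rule 1; that leaves Det.
Position 3: Conj is ruled out by rule 1; that leaves Det.
Position 4: Conj is ruled out by rule 1; that leaves Adv.
Position 7: Conj is ruled out by rule 1; that leaves Adv.
The only consistent sequence is: Adj Det Det Adv Adj Det Adv Det Adv.
Checking: rule 1 ok; rule 2 ok; rule 3 ok.

Adj Det Det Adv Adj Det Adv Det Adv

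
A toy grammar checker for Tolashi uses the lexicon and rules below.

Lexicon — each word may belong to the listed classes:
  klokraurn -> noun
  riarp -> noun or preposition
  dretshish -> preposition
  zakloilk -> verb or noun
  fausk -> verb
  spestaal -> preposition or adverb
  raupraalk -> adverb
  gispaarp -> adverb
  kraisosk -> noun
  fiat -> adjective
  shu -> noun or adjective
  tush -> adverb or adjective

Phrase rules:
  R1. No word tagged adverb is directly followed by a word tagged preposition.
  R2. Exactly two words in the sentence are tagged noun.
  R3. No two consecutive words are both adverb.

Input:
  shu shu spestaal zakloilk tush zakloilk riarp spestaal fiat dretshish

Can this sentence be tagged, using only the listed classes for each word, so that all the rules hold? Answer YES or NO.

Candidates per position — 1:shu {noun,adjective}; 2:shu {noun,adjective}; 3:spestaal {preposition,adverb}; 4:zakloilk {verb,noun}; 5:tush {adverb,adjective}; 6:zakloilk {verb,noun}; 7:riarp {noun,preposition}; 8:spestaal {preposition,adverb}; 9:fiat {adjective}; 10:dretshish {preposition}.
One satisfying assignment: noun noun adverb verb adjective verb preposition preposition adjective preposition.
Check: rule 1 ok; rule 2 ok; rule 3 ok.

YES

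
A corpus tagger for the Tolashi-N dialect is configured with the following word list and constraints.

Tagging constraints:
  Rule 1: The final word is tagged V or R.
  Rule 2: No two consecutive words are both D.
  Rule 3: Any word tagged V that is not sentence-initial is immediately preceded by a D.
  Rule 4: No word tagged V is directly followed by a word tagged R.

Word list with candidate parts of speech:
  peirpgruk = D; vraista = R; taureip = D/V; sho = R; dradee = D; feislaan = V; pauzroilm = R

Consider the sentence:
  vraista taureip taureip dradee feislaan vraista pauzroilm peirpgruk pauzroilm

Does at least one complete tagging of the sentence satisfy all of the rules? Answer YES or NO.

NO

Candidates per position — 1:vraista {R}; 2:taureip {D,V}; 3:taureip {D,V}; 4:dradee {D}; 5:feislaan {V}; 6:vraista {R}; 7:pauzroilm {R}; 8:peirpgruk {D}; 9:pauzroilm {R}.
Rule 4 cannot be satisfied by any choice of tags from the lexicon.
So there is no consistent tagging.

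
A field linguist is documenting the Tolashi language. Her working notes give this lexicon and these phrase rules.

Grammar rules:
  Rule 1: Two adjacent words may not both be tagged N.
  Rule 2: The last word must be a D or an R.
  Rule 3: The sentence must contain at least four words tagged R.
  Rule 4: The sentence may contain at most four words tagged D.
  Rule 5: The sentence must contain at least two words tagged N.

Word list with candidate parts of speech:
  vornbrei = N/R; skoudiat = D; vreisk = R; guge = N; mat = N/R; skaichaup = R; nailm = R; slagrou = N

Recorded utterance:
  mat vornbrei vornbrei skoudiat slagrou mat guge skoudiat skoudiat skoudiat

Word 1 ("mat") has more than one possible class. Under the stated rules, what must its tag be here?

Candidates per position — 1:mat {N,R}; 2:vornbrei {N,R}; 3:vornbrei {N,R}; 4:skoudiat {D}; 5:slagrou {N}; 6:mat {N,R}; 7:guge {N}; 8:skoudiat {D}; 9:skoudiat {D}; 10:skoudiat {D}.
Word 1 cannot be N — rule 3 would then fail for every completion. It is R.
Word 2 cannot be N — rule 3 would then fail for every completion. It is R.
Word 3 cannot be N — rule 3 would then fail for every completion. It is R.
Word 6 cannot be N — rule 1 would then fail for every completion. It is R.
The unique satisfying tagging is: R R R D N R N D D D.
Verifying each rule — rule 1 satisfied; rule 2 satisfied; rule 3 satisfied; rule 4 satisfied; rule 5 satisfied.

R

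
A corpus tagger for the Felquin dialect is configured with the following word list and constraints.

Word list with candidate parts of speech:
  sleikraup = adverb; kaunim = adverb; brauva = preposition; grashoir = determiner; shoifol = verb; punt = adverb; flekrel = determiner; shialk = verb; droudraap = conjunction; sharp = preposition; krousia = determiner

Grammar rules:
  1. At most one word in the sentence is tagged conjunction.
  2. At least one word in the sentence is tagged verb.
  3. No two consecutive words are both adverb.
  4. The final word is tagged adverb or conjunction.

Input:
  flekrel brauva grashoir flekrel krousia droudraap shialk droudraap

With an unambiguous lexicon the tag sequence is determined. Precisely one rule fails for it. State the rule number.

Fixed tagging: determiner preposition determiner determiner determiner conjunction verb conjunction.
Applying the rules: R1 fail, R2 pass, R3 pass, R4 pass.
Only rule 1 fails.

1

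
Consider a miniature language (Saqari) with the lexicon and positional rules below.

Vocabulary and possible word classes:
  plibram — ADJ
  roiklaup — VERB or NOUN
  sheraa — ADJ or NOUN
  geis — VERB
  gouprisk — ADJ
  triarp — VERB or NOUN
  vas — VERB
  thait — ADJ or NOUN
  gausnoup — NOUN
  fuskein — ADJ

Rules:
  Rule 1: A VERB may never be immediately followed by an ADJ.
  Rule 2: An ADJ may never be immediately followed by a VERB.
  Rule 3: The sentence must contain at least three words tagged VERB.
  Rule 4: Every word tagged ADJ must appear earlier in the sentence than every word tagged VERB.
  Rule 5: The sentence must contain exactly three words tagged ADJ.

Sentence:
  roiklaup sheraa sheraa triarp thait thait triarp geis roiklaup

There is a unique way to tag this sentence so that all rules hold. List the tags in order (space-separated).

Candidates per position — 1:roiklaup {VERB,NOUN}; 2:sheraa {ADJ,NOUN}; 3:sheraa {ADJ,NOUN}; 4:triarp {VERB,NOUN}; 5:thait {ADJ,NOUN}; 6:thait {ADJ,NOUN}; 7:triarp {VERB,NOUN}; 8:geis {VERB}; 9:roiklaup {VERB,NOUN}.
The remaining ambiguous positions (1, 2, 3, 4, 5, 6, 7, 9) are resolved jointly — only one combination satisfies every rule.
The only consistent sequence is: NOUN ADJ ADJ NOUN ADJ NOUN VERB VERB VERB.
Rule-by-rule: rule 1 holds; rule 2 holds; rule 3 holds; rule 4 holds; rule 5 holds.

NOUN ADJ ADJ NOUN ADJ NOUN VERB VERB VERB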